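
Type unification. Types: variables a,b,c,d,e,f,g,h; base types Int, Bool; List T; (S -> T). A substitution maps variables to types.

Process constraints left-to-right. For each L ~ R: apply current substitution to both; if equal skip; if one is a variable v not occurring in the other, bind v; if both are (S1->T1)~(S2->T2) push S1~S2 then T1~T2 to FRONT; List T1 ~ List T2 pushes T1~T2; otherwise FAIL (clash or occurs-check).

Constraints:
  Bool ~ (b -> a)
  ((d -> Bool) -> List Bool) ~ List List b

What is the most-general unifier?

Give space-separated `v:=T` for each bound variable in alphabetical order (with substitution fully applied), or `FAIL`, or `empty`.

Answer: FAIL

Derivation:
step 1: unify Bool ~ (b -> a)  [subst: {-} | 1 pending]
  clash: Bool vs (b -> a)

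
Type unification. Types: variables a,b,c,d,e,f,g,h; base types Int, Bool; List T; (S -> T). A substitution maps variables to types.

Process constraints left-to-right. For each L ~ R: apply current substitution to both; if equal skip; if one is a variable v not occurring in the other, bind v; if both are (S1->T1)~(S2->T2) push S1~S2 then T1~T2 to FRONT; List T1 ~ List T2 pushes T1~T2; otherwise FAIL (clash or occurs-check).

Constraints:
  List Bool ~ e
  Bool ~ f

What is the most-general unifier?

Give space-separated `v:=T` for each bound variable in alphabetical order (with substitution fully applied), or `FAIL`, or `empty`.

Answer: e:=List Bool f:=Bool

Derivation:
step 1: unify List Bool ~ e  [subst: {-} | 1 pending]
  bind e := List Bool
step 2: unify Bool ~ f  [subst: {e:=List Bool} | 0 pending]
  bind f := Bool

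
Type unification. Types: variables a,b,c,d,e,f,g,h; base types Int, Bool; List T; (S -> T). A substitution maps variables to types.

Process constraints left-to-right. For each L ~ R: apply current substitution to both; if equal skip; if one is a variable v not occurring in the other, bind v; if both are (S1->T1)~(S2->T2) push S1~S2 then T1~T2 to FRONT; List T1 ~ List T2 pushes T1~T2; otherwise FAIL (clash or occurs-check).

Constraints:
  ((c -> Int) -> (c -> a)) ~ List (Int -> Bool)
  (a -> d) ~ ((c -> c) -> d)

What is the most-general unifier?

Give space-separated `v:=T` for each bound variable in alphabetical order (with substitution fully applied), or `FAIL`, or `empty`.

step 1: unify ((c -> Int) -> (c -> a)) ~ List (Int -> Bool)  [subst: {-} | 1 pending]
  clash: ((c -> Int) -> (c -> a)) vs List (Int -> Bool)

Answer: FAIL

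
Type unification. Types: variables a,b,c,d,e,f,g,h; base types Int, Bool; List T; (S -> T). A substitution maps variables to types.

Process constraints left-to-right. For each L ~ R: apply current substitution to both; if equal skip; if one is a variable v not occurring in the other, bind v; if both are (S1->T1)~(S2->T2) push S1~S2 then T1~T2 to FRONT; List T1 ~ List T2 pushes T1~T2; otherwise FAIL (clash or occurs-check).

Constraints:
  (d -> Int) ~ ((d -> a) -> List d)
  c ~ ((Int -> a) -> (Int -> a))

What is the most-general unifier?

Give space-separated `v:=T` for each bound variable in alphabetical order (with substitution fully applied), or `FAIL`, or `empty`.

step 1: unify (d -> Int) ~ ((d -> a) -> List d)  [subst: {-} | 1 pending]
  -> decompose arrow: push d~(d -> a), Int~List d
step 2: unify d ~ (d -> a)  [subst: {-} | 2 pending]
  occurs-check fail: d in (d -> a)

Answer: FAIL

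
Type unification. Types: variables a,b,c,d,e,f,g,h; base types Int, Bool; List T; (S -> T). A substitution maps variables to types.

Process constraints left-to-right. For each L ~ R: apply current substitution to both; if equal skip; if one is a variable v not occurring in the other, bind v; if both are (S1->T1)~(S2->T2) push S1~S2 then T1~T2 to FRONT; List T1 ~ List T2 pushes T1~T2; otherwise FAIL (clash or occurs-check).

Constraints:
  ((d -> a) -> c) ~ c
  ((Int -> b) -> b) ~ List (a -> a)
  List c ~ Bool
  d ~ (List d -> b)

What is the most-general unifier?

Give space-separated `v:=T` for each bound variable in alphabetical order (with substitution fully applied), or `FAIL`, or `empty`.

step 1: unify ((d -> a) -> c) ~ c  [subst: {-} | 3 pending]
  occurs-check fail

Answer: FAIL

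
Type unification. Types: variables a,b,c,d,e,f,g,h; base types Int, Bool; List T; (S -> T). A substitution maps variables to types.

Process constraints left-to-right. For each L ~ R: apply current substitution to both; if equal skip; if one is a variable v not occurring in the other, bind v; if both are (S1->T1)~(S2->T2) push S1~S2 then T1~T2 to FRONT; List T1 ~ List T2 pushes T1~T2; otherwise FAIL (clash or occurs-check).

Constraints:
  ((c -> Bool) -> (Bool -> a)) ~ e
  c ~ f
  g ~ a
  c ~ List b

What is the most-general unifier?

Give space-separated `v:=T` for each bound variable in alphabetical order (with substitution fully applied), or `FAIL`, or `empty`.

step 1: unify ((c -> Bool) -> (Bool -> a)) ~ e  [subst: {-} | 3 pending]
  bind e := ((c -> Bool) -> (Bool -> a))
step 2: unify c ~ f  [subst: {e:=((c -> Bool) -> (Bool -> a))} | 2 pending]
  bind c := f
step 3: unify g ~ a  [subst: {e:=((c -> Bool) -> (Bool -> a)), c:=f} | 1 pending]
  bind g := a
step 4: unify f ~ List b  [subst: {e:=((c -> Bool) -> (Bool -> a)), c:=f, g:=a} | 0 pending]
  bind f := List b

Answer: c:=List b e:=((List b -> Bool) -> (Bool -> a)) f:=List b g:=a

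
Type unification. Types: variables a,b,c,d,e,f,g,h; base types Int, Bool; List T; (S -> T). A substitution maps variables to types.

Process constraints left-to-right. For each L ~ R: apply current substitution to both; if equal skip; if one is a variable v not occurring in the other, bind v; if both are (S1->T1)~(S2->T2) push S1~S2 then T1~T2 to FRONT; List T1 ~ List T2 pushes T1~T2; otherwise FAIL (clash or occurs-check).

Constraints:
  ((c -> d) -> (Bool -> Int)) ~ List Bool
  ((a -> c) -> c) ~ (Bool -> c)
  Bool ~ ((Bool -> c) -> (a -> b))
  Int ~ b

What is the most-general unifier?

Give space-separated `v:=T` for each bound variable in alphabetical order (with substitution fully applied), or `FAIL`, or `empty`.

step 1: unify ((c -> d) -> (Bool -> Int)) ~ List Bool  [subst: {-} | 3 pending]
  clash: ((c -> d) -> (Bool -> Int)) vs List Bool

Answer: FAIL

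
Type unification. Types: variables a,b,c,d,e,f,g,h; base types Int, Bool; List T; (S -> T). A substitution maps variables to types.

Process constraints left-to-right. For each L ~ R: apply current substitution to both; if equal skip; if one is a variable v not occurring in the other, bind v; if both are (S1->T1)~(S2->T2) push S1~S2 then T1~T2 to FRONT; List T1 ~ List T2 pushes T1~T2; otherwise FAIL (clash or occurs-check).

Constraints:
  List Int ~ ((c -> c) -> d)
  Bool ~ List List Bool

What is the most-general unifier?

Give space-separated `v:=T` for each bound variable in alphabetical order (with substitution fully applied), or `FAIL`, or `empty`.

Answer: FAIL

Derivation:
step 1: unify List Int ~ ((c -> c) -> d)  [subst: {-} | 1 pending]
  clash: List Int vs ((c -> c) -> d)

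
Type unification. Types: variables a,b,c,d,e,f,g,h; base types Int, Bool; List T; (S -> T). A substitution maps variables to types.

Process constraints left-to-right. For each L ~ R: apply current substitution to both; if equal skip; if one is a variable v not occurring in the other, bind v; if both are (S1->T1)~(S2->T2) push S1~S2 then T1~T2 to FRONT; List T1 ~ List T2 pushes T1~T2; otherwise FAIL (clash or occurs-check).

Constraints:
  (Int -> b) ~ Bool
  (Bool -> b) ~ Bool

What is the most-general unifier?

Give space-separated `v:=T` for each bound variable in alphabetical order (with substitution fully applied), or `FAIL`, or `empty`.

Answer: FAIL

Derivation:
step 1: unify (Int -> b) ~ Bool  [subst: {-} | 1 pending]
  clash: (Int -> b) vs Bool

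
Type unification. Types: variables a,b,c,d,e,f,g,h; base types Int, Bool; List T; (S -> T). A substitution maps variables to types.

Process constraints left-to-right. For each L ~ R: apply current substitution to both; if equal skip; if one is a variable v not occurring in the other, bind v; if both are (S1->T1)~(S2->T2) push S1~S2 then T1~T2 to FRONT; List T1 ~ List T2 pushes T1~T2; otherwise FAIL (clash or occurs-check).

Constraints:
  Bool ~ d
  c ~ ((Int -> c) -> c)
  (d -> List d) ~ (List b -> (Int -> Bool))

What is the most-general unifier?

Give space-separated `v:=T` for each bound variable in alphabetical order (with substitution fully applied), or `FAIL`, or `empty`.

Answer: FAIL

Derivation:
step 1: unify Bool ~ d  [subst: {-} | 2 pending]
  bind d := Bool
step 2: unify c ~ ((Int -> c) -> c)  [subst: {d:=Bool} | 1 pending]
  occurs-check fail: c in ((Int -> c) -> c)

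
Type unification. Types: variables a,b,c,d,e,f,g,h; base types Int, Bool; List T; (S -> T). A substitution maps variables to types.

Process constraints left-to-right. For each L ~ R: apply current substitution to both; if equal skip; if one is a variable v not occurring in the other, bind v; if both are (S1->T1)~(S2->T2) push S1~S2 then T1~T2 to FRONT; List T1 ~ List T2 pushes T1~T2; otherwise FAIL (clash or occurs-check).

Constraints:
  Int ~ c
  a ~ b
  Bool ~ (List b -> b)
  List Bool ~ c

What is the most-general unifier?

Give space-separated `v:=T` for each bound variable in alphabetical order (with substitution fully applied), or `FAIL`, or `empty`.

step 1: unify Int ~ c  [subst: {-} | 3 pending]
  bind c := Int
step 2: unify a ~ b  [subst: {c:=Int} | 2 pending]
  bind a := b
step 3: unify Bool ~ (List b -> b)  [subst: {c:=Int, a:=b} | 1 pending]
  clash: Bool vs (List b -> b)

Answer: FAIL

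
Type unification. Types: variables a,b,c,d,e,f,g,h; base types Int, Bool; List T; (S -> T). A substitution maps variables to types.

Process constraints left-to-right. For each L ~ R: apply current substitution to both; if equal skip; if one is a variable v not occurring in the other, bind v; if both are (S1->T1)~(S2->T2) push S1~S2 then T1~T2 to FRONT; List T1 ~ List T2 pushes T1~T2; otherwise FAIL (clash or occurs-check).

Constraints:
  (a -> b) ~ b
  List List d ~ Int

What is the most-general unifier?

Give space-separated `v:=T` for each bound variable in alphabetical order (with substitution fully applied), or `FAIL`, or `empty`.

step 1: unify (a -> b) ~ b  [subst: {-} | 1 pending]
  occurs-check fail

Answer: FAIL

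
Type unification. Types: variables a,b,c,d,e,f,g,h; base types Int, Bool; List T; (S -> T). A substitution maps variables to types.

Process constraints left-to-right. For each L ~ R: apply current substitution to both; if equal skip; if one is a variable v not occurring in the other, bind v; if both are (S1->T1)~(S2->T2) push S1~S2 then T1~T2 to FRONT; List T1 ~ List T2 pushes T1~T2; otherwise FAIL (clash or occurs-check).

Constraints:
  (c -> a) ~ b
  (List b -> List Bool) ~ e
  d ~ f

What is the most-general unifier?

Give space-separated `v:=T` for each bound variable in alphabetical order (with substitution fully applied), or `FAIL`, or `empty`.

step 1: unify (c -> a) ~ b  [subst: {-} | 2 pending]
  bind b := (c -> a)
step 2: unify (List (c -> a) -> List Bool) ~ e  [subst: {b:=(c -> a)} | 1 pending]
  bind e := (List (c -> a) -> List Bool)
step 3: unify d ~ f  [subst: {b:=(c -> a), e:=(List (c -> a) -> List Bool)} | 0 pending]
  bind d := f

Answer: b:=(c -> a) d:=f e:=(List (c -> a) -> List Bool)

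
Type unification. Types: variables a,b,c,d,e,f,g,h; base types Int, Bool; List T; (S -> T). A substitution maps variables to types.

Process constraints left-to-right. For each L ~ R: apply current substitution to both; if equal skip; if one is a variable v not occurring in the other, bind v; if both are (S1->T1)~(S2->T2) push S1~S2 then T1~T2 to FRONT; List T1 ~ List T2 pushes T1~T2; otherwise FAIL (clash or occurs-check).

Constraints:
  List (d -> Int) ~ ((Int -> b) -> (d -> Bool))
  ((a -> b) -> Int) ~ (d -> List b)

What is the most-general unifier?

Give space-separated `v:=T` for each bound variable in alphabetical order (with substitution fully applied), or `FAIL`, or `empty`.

Answer: FAIL

Derivation:
step 1: unify List (d -> Int) ~ ((Int -> b) -> (d -> Bool))  [subst: {-} | 1 pending]
  clash: List (d -> Int) vs ((Int -> b) -> (d -> Bool))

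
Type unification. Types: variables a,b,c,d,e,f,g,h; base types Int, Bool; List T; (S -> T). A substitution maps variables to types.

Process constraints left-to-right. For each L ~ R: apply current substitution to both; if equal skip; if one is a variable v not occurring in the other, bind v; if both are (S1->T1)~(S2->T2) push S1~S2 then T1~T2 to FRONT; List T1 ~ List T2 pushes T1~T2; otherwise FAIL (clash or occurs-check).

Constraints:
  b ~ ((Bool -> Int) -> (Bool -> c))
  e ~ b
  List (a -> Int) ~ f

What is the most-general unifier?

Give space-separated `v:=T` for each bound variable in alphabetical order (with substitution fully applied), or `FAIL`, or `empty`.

step 1: unify b ~ ((Bool -> Int) -> (Bool -> c))  [subst: {-} | 2 pending]
  bind b := ((Bool -> Int) -> (Bool -> c))
step 2: unify e ~ ((Bool -> Int) -> (Bool -> c))  [subst: {b:=((Bool -> Int) -> (Bool -> c))} | 1 pending]
  bind e := ((Bool -> Int) -> (Bool -> c))
step 3: unify List (a -> Int) ~ f  [subst: {b:=((Bool -> Int) -> (Bool -> c)), e:=((Bool -> Int) -> (Bool -> c))} | 0 pending]
  bind f := List (a -> Int)

Answer: b:=((Bool -> Int) -> (Bool -> c)) e:=((Bool -> Int) -> (Bool -> c)) f:=List (a -> Int)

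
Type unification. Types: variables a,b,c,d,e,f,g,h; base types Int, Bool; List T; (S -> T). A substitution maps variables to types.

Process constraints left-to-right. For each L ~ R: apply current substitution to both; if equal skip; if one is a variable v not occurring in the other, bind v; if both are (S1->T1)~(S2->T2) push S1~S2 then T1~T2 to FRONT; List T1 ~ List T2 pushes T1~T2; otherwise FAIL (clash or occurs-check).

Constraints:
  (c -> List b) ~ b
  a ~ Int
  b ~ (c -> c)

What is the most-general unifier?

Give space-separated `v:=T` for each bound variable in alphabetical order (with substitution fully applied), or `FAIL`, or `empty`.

step 1: unify (c -> List b) ~ b  [subst: {-} | 2 pending]
  occurs-check fail

Answer: FAIL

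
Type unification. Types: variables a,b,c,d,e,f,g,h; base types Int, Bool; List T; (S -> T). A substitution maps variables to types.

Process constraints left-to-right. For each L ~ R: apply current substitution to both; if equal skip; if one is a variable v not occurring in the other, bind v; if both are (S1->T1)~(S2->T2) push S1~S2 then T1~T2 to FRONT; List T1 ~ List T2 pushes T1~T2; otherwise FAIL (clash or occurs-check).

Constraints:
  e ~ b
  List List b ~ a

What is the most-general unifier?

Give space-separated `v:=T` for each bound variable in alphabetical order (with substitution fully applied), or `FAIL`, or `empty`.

step 1: unify e ~ b  [subst: {-} | 1 pending]
  bind e := b
step 2: unify List List b ~ a  [subst: {e:=b} | 0 pending]
  bind a := List List b

Answer: a:=List List b e:=b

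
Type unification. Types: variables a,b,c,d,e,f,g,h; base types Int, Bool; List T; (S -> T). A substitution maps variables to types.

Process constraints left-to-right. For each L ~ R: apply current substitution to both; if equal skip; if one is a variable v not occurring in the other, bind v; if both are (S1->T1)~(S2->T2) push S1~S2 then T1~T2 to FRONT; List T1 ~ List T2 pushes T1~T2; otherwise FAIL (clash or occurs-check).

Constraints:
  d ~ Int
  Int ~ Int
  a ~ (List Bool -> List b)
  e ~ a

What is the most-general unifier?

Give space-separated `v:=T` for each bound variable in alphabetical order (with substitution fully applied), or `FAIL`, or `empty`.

step 1: unify d ~ Int  [subst: {-} | 3 pending]
  bind d := Int
step 2: unify Int ~ Int  [subst: {d:=Int} | 2 pending]
  -> identical, skip
step 3: unify a ~ (List Bool -> List b)  [subst: {d:=Int} | 1 pending]
  bind a := (List Bool -> List b)
step 4: unify e ~ (List Bool -> List b)  [subst: {d:=Int, a:=(List Bool -> List b)} | 0 pending]
  bind e := (List Bool -> List b)

Answer: a:=(List Bool -> List b) d:=Int e:=(List Bool -> List b)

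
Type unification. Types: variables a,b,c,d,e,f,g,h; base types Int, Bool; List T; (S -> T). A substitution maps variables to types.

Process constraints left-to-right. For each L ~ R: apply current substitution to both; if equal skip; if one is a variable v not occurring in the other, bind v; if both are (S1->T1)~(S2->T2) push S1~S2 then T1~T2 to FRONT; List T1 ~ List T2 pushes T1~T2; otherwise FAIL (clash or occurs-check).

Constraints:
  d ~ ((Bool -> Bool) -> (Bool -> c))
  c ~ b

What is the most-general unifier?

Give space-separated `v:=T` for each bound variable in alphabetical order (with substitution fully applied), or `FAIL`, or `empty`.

step 1: unify d ~ ((Bool -> Bool) -> (Bool -> c))  [subst: {-} | 1 pending]
  bind d := ((Bool -> Bool) -> (Bool -> c))
step 2: unify c ~ b  [subst: {d:=((Bool -> Bool) -> (Bool -> c))} | 0 pending]
  bind c := b

Answer: c:=b d:=((Bool -> Bool) -> (Bool -> b))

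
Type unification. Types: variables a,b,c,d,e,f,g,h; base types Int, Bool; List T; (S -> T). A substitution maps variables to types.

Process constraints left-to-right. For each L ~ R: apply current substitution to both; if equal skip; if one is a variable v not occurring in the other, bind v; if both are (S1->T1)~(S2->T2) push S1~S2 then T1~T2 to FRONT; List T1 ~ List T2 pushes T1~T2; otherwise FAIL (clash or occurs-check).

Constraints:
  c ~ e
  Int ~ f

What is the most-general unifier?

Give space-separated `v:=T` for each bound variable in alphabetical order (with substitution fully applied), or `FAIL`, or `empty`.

step 1: unify c ~ e  [subst: {-} | 1 pending]
  bind c := e
step 2: unify Int ~ f  [subst: {c:=e} | 0 pending]
  bind f := Int

Answer: c:=e f:=Int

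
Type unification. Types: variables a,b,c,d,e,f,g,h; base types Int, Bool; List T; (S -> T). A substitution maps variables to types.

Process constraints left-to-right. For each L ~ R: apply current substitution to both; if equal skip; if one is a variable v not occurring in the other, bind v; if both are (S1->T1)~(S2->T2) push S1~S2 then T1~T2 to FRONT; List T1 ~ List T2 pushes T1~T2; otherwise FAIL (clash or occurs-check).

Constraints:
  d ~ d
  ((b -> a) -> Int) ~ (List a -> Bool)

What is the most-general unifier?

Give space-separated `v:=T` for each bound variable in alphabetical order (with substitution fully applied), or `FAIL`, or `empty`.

Answer: FAIL

Derivation:
step 1: unify d ~ d  [subst: {-} | 1 pending]
  -> identical, skip
step 2: unify ((b -> a) -> Int) ~ (List a -> Bool)  [subst: {-} | 0 pending]
  -> decompose arrow: push (b -> a)~List a, Int~Bool
step 3: unify (b -> a) ~ List a  [subst: {-} | 1 pending]
  clash: (b -> a) vs List a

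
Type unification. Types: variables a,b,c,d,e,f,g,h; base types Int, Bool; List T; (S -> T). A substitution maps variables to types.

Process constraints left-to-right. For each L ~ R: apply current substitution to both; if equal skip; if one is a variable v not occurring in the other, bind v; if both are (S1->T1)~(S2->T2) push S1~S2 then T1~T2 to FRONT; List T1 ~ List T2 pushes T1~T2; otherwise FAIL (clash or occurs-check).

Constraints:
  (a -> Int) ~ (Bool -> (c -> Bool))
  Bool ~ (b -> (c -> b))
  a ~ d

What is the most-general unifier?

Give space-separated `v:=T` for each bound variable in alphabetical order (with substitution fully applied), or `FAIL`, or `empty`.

step 1: unify (a -> Int) ~ (Bool -> (c -> Bool))  [subst: {-} | 2 pending]
  -> decompose arrow: push a~Bool, Int~(c -> Bool)
step 2: unify a ~ Bool  [subst: {-} | 3 pending]
  bind a := Bool
step 3: unify Int ~ (c -> Bool)  [subst: {a:=Bool} | 2 pending]
  clash: Int vs (c -> Bool)

Answer: FAIL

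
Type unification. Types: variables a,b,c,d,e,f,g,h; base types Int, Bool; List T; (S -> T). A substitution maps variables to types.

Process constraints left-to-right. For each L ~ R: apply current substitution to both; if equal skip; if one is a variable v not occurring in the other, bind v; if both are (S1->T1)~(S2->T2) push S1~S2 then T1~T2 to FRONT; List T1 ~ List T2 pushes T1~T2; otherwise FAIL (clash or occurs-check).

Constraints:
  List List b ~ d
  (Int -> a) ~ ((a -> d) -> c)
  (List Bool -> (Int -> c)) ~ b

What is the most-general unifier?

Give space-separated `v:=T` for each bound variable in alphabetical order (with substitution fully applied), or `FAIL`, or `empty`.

step 1: unify List List b ~ d  [subst: {-} | 2 pending]
  bind d := List List b
step 2: unify (Int -> a) ~ ((a -> List List b) -> c)  [subst: {d:=List List b} | 1 pending]
  -> decompose arrow: push Int~(a -> List List b), a~c
step 3: unify Int ~ (a -> List List b)  [subst: {d:=List List b} | 2 pending]
  clash: Int vs (a -> List List b)

Answer: FAIL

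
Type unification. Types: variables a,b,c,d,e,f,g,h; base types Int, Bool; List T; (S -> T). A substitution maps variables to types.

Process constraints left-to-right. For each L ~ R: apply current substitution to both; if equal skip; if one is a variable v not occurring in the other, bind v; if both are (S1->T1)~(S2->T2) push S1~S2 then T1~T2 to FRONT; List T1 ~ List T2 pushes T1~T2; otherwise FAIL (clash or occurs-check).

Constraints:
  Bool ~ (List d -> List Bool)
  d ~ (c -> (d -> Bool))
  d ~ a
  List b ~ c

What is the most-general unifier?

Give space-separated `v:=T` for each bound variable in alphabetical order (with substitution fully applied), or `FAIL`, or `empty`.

Answer: FAIL

Derivation:
step 1: unify Bool ~ (List d -> List Bool)  [subst: {-} | 3 pending]
  clash: Bool vs (List d -> List Bool)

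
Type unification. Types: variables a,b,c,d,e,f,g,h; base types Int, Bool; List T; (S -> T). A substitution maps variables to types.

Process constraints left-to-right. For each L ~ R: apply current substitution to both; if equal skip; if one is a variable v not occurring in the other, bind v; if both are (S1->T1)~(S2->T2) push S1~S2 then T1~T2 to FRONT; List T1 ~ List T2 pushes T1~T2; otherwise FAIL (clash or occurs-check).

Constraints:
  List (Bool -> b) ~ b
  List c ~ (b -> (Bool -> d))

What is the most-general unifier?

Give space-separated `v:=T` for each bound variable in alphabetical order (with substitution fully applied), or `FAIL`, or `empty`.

Answer: FAIL

Derivation:
step 1: unify List (Bool -> b) ~ b  [subst: {-} | 1 pending]
  occurs-check fail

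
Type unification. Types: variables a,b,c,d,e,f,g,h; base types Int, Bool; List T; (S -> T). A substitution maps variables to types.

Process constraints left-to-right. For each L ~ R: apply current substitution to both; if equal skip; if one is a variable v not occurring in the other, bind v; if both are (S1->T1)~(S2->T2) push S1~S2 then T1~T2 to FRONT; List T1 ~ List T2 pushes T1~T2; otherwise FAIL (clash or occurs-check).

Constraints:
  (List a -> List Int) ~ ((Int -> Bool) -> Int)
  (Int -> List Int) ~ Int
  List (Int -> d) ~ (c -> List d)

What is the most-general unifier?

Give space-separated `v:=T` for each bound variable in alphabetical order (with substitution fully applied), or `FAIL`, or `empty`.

Answer: FAIL

Derivation:
step 1: unify (List a -> List Int) ~ ((Int -> Bool) -> Int)  [subst: {-} | 2 pending]
  -> decompose arrow: push List a~(Int -> Bool), List Int~Int
step 2: unify List a ~ (Int -> Bool)  [subst: {-} | 3 pending]
  clash: List a vs (Int -> Bool)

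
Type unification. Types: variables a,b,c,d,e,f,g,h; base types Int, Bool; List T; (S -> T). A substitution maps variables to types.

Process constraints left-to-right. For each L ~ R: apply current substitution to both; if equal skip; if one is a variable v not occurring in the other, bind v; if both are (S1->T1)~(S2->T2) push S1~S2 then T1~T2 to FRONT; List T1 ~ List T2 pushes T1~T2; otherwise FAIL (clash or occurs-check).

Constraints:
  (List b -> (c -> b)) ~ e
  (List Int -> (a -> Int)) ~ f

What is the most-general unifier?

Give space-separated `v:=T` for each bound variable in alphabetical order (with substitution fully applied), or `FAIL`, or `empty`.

Answer: e:=(List b -> (c -> b)) f:=(List Int -> (a -> Int))

Derivation:
step 1: unify (List b -> (c -> b)) ~ e  [subst: {-} | 1 pending]
  bind e := (List b -> (c -> b))
step 2: unify (List Int -> (a -> Int)) ~ f  [subst: {e:=(List b -> (c -> b))} | 0 pending]
  bind f := (List Int -> (a -> Int))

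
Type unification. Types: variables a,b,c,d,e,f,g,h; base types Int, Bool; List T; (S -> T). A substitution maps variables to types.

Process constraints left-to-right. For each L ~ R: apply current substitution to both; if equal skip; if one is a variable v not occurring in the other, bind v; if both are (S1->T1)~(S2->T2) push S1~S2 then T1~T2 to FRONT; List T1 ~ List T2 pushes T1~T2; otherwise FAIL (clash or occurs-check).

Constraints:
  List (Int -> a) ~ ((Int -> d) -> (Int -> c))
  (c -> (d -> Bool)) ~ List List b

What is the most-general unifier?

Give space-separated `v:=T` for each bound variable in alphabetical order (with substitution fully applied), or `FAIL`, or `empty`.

step 1: unify List (Int -> a) ~ ((Int -> d) -> (Int -> c))  [subst: {-} | 1 pending]
  clash: List (Int -> a) vs ((Int -> d) -> (Int -> c))

Answer: FAIL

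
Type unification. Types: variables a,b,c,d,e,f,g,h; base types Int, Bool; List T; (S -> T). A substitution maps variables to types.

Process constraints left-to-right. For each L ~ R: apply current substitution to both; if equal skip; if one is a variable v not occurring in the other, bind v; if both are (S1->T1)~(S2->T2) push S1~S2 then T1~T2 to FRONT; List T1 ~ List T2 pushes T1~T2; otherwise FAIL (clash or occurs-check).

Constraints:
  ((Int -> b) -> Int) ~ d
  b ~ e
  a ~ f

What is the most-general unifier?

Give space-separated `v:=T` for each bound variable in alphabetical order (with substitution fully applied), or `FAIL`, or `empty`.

step 1: unify ((Int -> b) -> Int) ~ d  [subst: {-} | 2 pending]
  bind d := ((Int -> b) -> Int)
step 2: unify b ~ e  [subst: {d:=((Int -> b) -> Int)} | 1 pending]
  bind b := e
step 3: unify a ~ f  [subst: {d:=((Int -> b) -> Int), b:=e} | 0 pending]
  bind a := f

Answer: a:=f b:=e d:=((Int -> e) -> Int)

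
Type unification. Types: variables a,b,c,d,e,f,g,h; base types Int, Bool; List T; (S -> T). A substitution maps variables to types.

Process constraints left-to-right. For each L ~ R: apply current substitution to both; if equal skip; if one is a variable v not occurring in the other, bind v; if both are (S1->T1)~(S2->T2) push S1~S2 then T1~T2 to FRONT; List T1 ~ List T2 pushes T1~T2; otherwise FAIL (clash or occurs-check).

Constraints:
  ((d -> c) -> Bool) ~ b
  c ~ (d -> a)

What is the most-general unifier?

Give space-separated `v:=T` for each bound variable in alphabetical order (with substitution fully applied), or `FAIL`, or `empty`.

Answer: b:=((d -> (d -> a)) -> Bool) c:=(d -> a)

Derivation:
step 1: unify ((d -> c) -> Bool) ~ b  [subst: {-} | 1 pending]
  bind b := ((d -> c) -> Bool)
step 2: unify c ~ (d -> a)  [subst: {b:=((d -> c) -> Bool)} | 0 pending]
  bind c := (d -> a)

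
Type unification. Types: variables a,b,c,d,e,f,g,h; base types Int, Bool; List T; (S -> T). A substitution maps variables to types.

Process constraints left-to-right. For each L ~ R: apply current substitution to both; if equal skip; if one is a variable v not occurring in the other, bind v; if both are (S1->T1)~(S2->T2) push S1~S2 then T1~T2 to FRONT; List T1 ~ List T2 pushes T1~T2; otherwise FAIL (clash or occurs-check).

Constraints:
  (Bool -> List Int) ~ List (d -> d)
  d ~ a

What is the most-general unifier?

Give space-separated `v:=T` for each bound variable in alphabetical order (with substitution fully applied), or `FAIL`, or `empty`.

step 1: unify (Bool -> List Int) ~ List (d -> d)  [subst: {-} | 1 pending]
  clash: (Bool -> List Int) vs List (d -> d)

Answer: FAIL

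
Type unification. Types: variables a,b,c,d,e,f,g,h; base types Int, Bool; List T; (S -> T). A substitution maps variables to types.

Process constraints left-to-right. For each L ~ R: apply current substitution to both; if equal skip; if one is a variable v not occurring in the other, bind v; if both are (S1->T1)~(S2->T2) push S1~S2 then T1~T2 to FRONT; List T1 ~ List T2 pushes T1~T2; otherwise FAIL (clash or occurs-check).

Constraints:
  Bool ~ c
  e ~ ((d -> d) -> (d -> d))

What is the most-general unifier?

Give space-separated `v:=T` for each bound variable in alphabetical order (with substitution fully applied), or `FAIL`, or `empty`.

Answer: c:=Bool e:=((d -> d) -> (d -> d))

Derivation:
step 1: unify Bool ~ c  [subst: {-} | 1 pending]
  bind c := Bool
step 2: unify e ~ ((d -> d) -> (d -> d))  [subst: {c:=Bool} | 0 pending]
  bind e := ((d -> d) -> (d -> d))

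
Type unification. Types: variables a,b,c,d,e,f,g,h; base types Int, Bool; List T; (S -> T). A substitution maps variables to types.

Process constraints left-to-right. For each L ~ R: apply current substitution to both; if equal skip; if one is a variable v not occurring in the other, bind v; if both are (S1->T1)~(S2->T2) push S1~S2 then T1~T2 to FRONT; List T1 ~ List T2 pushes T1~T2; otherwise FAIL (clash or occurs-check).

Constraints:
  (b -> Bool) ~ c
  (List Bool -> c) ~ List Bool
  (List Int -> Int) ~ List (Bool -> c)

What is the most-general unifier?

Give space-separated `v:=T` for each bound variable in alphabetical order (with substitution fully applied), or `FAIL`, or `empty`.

Answer: FAIL

Derivation:
step 1: unify (b -> Bool) ~ c  [subst: {-} | 2 pending]
  bind c := (b -> Bool)
step 2: unify (List Bool -> (b -> Bool)) ~ List Bool  [subst: {c:=(b -> Bool)} | 1 pending]
  clash: (List Bool -> (b -> Bool)) vs List Bool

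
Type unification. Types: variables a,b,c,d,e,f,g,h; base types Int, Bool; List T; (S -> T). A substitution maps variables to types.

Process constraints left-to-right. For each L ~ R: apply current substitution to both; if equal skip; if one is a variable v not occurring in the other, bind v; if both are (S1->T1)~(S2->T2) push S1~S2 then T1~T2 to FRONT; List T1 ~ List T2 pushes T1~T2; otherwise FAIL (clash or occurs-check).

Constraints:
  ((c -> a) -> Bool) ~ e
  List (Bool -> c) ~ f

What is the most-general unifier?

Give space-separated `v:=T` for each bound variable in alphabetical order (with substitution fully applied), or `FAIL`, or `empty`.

Answer: e:=((c -> a) -> Bool) f:=List (Bool -> c)

Derivation:
step 1: unify ((c -> a) -> Bool) ~ e  [subst: {-} | 1 pending]
  bind e := ((c -> a) -> Bool)
step 2: unify List (Bool -> c) ~ f  [subst: {e:=((c -> a) -> Bool)} | 0 pending]
  bind f := List (Bool -> c)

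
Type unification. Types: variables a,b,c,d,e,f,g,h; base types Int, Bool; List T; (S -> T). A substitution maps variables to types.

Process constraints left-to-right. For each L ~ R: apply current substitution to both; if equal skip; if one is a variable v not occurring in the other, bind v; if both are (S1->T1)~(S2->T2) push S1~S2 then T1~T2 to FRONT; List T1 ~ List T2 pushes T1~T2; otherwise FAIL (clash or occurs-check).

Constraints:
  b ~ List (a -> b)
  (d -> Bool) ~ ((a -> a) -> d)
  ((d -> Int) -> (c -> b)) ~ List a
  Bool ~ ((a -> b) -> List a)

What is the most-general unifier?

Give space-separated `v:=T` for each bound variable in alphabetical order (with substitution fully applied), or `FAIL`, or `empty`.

Answer: FAIL

Derivation:
step 1: unify b ~ List (a -> b)  [subst: {-} | 3 pending]
  occurs-check fail: b in List (a -> b)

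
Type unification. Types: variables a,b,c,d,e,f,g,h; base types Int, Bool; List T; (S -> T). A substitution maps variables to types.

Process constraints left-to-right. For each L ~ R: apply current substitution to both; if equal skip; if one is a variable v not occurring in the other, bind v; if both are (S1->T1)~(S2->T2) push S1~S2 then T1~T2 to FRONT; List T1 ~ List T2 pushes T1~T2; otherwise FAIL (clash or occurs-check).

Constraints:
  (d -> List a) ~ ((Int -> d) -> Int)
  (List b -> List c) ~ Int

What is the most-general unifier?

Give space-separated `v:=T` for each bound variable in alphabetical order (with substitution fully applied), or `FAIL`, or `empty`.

step 1: unify (d -> List a) ~ ((Int -> d) -> Int)  [subst: {-} | 1 pending]
  -> decompose arrow: push d~(Int -> d), List a~Int
step 2: unify d ~ (Int -> d)  [subst: {-} | 2 pending]
  occurs-check fail: d in (Int -> d)

Answer: FAIL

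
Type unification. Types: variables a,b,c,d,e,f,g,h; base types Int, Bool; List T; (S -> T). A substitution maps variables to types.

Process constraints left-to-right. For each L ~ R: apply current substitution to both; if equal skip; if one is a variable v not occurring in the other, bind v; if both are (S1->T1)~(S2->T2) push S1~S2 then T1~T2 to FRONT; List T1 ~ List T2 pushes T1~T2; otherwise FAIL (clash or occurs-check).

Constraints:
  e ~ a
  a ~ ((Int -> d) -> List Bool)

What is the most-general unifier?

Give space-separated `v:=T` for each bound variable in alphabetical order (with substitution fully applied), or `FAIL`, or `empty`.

Answer: a:=((Int -> d) -> List Bool) e:=((Int -> d) -> List Bool)

Derivation:
step 1: unify e ~ a  [subst: {-} | 1 pending]
  bind e := a
step 2: unify a ~ ((Int -> d) -> List Bool)  [subst: {e:=a} | 0 pending]
  bind a := ((Int -> d) -> List Bool)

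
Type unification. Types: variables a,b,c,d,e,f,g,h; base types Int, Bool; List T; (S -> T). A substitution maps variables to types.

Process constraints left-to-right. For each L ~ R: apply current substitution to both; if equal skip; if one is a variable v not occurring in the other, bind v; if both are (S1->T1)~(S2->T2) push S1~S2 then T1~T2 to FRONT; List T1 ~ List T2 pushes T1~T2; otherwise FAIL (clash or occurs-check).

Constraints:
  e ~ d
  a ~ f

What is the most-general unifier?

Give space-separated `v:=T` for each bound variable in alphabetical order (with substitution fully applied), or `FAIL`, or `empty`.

step 1: unify e ~ d  [subst: {-} | 1 pending]
  bind e := d
step 2: unify a ~ f  [subst: {e:=d} | 0 pending]
  bind a := f

Answer: a:=f e:=d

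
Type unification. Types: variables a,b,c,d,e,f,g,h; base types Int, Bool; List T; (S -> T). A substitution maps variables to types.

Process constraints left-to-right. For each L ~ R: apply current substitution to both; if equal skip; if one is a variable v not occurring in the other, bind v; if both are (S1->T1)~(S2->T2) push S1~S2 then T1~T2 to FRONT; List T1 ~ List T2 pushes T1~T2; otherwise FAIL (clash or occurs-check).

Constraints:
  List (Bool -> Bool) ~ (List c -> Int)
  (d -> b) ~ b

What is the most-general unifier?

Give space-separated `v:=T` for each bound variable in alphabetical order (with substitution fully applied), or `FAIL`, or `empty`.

step 1: unify List (Bool -> Bool) ~ (List c -> Int)  [subst: {-} | 1 pending]
  clash: List (Bool -> Bool) vs (List c -> Int)

Answer: FAIL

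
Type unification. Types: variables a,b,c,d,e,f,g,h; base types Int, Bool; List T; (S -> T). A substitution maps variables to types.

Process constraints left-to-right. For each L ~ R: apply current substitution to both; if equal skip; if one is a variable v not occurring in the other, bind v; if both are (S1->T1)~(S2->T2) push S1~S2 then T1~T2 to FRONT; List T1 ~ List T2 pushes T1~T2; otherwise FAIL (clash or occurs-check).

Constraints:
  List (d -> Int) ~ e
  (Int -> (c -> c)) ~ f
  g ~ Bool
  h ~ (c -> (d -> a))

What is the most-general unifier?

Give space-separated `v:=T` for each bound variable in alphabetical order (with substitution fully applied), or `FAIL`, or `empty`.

step 1: unify List (d -> Int) ~ e  [subst: {-} | 3 pending]
  bind e := List (d -> Int)
step 2: unify (Int -> (c -> c)) ~ f  [subst: {e:=List (d -> Int)} | 2 pending]
  bind f := (Int -> (c -> c))
step 3: unify g ~ Bool  [subst: {e:=List (d -> Int), f:=(Int -> (c -> c))} | 1 pending]
  bind g := Bool
step 4: unify h ~ (c -> (d -> a))  [subst: {e:=List (d -> Int), f:=(Int -> (c -> c)), g:=Bool} | 0 pending]
  bind h := (c -> (d -> a))

Answer: e:=List (d -> Int) f:=(Int -> (c -> c)) g:=Bool h:=(c -> (d -> a))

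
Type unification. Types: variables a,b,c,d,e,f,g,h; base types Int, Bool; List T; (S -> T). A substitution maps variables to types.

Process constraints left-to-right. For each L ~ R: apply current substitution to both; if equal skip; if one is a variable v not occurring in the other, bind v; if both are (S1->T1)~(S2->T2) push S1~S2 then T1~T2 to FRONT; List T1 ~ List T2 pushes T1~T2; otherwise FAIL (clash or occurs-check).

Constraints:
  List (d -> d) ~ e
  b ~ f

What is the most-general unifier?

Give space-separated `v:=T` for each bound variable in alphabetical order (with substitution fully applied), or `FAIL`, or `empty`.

step 1: unify List (d -> d) ~ e  [subst: {-} | 1 pending]
  bind e := List (d -> d)
step 2: unify b ~ f  [subst: {e:=List (d -> d)} | 0 pending]
  bind b := f

Answer: b:=f e:=List (d -> d)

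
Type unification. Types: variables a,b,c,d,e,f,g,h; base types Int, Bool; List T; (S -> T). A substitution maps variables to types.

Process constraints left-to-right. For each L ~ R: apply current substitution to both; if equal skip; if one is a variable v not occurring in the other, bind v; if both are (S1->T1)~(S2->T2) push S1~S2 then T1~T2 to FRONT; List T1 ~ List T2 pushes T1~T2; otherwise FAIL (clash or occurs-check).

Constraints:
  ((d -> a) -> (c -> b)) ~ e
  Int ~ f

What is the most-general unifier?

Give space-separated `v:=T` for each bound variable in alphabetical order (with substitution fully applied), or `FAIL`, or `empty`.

Answer: e:=((d -> a) -> (c -> b)) f:=Int

Derivation:
step 1: unify ((d -> a) -> (c -> b)) ~ e  [subst: {-} | 1 pending]
  bind e := ((d -> a) -> (c -> b))
step 2: unify Int ~ f  [subst: {e:=((d -> a) -> (c -> b))} | 0 pending]
  bind f := Int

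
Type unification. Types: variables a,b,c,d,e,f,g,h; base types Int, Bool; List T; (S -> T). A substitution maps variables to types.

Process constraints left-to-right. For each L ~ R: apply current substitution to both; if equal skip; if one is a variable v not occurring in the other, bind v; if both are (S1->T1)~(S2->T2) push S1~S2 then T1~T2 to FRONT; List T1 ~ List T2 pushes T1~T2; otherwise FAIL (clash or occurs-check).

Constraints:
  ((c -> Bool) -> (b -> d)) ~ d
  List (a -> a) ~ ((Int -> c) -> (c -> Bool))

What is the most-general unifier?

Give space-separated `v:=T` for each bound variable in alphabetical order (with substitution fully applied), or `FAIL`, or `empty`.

step 1: unify ((c -> Bool) -> (b -> d)) ~ d  [subst: {-} | 1 pending]
  occurs-check fail

Answer: FAIL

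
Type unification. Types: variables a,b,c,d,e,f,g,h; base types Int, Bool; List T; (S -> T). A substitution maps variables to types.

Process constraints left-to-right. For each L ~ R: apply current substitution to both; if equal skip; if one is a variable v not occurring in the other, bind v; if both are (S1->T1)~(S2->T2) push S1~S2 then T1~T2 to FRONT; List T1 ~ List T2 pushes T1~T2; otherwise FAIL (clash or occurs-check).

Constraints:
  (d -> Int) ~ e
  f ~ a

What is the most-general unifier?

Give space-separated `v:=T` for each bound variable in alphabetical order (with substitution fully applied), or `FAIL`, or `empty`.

Answer: e:=(d -> Int) f:=a

Derivation:
step 1: unify (d -> Int) ~ e  [subst: {-} | 1 pending]
  bind e := (d -> Int)
step 2: unify f ~ a  [subst: {e:=(d -> Int)} | 0 pending]
  bind f := a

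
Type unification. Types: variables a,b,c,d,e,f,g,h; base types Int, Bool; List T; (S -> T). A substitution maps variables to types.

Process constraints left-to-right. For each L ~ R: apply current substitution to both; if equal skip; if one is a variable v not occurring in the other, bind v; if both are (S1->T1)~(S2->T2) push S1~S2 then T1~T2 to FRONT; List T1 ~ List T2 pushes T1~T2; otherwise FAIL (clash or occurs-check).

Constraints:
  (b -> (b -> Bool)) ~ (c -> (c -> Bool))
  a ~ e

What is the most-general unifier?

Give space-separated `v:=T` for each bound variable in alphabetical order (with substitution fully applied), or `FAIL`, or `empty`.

step 1: unify (b -> (b -> Bool)) ~ (c -> (c -> Bool))  [subst: {-} | 1 pending]
  -> decompose arrow: push b~c, (b -> Bool)~(c -> Bool)
step 2: unify b ~ c  [subst: {-} | 2 pending]
  bind b := c
step 3: unify (c -> Bool) ~ (c -> Bool)  [subst: {b:=c} | 1 pending]
  -> identical, skip
step 4: unify a ~ e  [subst: {b:=c} | 0 pending]
  bind a := e

Answer: a:=e b:=c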